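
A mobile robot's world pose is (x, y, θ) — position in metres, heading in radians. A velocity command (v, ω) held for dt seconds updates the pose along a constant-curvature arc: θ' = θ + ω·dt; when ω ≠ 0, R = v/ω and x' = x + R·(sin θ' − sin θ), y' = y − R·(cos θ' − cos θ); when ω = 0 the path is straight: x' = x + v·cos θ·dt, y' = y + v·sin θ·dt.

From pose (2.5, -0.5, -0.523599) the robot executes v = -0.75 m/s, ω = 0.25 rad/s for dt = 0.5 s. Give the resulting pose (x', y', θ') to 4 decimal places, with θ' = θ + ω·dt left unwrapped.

(2.1644, -0.3333, -0.3986)

θ' = -0.5236 + 0.25·0.5 = -0.3986
R = v/ω = -0.75/0.25 = -3.0000
x' = 2.5 + -3.0000·(sin -0.3986 − sin -0.5236) = 2.1644
y' = -0.5 − -3.0000·(cos -0.3986 − cos -0.5236) = -0.3333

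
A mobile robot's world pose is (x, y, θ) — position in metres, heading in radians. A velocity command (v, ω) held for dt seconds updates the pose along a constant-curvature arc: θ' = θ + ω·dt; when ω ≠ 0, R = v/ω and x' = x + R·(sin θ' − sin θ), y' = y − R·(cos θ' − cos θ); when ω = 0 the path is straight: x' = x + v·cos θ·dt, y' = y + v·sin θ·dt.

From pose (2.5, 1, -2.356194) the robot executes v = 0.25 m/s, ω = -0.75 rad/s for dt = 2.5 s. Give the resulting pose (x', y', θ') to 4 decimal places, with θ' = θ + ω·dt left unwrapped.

(1.9688, 1.0814, -4.2312)

θ' = -2.3562 + -0.75·2.5 = -4.2312
R = v/ω = 0.25/-0.75 = -0.3333
x' = 2.5 + -0.3333·(sin -4.2312 − sin -2.3562) = 1.9688
y' = 1 − -0.3333·(cos -4.2312 − cos -2.3562) = 1.0814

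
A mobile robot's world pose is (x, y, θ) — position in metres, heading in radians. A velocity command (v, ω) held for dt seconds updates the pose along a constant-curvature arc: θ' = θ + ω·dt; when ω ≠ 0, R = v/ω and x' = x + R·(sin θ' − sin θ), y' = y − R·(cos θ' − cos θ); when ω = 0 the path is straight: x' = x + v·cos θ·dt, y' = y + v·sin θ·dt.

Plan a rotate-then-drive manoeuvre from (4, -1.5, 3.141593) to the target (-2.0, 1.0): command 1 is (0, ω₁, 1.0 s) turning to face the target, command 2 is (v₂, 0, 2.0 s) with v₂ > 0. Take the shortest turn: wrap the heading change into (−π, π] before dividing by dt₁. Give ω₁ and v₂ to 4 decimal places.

heading to target = atan2(1−-1.5, -2−4) = 2.7468
Δθ = wrap(2.7468 − 3.1416) = -0.3948; ω₁ = Δθ/dt₁ = -0.3948
distance = √((-2−4)² + (1−-1.5)²) = 6.5000; v₂ = distance/dt₂ = 3.2500

ω₁ = -0.3948, v₂ = 3.2500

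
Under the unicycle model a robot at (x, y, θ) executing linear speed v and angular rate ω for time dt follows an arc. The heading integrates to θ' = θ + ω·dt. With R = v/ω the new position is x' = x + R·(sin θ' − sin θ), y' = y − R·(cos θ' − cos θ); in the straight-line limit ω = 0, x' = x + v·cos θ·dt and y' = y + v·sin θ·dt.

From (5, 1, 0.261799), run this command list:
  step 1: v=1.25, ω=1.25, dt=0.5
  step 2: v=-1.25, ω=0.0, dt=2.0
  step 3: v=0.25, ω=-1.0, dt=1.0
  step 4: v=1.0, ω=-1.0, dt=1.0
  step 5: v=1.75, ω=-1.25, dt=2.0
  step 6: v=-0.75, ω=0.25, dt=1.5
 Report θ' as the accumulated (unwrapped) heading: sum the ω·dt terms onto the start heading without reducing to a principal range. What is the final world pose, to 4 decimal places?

(4.1242, -3.2442, -3.2382)

step 1: θ'=0.8868 (R=1.0000) → pose (5.5162, 1.3340, 0.8868)
step 2: θ'=0.8868 (straight) → pose (3.9365, -0.6036, 0.8868)
step 3: θ'=-0.1132 (R=-0.2500) → pose (4.1585, -0.5132, -0.1132)
step 4: θ'=-1.1132 (R=-1.0000) → pose (4.9427, -1.0650, -1.1132)
step 5: θ'=-3.6132 (R=-1.4000) → pose (3.0506, -2.9307, -3.6132)
step 6: θ'=-3.2382 (R=-3.0000) → pose (4.1242, -3.2442, -3.2382)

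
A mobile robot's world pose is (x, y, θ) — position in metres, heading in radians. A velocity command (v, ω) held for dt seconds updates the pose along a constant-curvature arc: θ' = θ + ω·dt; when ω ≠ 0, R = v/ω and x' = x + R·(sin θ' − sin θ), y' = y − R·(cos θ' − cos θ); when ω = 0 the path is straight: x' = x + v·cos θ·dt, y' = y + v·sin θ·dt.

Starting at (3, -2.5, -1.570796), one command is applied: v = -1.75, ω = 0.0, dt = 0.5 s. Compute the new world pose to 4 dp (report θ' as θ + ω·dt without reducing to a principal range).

(3.0000, -1.6250, -1.5708)

θ' = -1.5708 + 0.0·0.5 = -1.5708
ω = 0 → straight: x' = 3 + -1.75·cos(-1.5708)·0.5 = 3.0000
y' = -2.5 + -1.75·sin(-1.5708)·0.5 = -1.6250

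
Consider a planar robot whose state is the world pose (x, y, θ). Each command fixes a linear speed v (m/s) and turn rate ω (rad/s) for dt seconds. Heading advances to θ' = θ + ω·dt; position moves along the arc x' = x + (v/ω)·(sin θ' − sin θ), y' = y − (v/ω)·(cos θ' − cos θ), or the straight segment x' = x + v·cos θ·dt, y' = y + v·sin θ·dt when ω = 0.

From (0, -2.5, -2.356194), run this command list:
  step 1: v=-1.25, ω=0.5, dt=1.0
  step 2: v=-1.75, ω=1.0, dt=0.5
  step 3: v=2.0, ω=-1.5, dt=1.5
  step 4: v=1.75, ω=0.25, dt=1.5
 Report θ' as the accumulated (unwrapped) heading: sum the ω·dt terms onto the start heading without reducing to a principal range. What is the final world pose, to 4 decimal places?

step 1: θ'=-1.8562 (R=-2.5000) → pose (0.6311, -1.4361, -1.8562)
step 2: θ'=-1.3562 (R=-1.7500) → pose (0.6618, -0.5707, -1.3562)
step 3: θ'=-3.6062 (R=-1.3333) → pose (-1.2384, -2.0467, -3.6062)
step 4: θ'=-3.2312 (R=7.0000) → pose (-3.7485, -1.3327, -3.2312)

(-3.7485, -1.3327, -3.2312)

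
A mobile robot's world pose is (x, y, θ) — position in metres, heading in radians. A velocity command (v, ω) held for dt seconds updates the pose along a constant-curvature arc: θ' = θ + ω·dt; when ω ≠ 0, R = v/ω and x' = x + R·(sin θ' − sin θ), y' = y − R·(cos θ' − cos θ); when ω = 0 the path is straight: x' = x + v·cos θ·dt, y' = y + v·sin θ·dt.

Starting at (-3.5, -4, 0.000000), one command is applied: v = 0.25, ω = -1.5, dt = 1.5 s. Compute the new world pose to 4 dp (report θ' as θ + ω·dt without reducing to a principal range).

(-3.3703, -4.2714, -2.2500)

θ' = 0.0000 + -1.5·1.5 = -2.2500
R = v/ω = 0.25/-1.5 = -0.1667
x' = -3.5 + -0.1667·(sin -2.2500 − sin 0.0000) = -3.3703
y' = -4 − -0.1667·(cos -2.2500 − cos 0.0000) = -4.2714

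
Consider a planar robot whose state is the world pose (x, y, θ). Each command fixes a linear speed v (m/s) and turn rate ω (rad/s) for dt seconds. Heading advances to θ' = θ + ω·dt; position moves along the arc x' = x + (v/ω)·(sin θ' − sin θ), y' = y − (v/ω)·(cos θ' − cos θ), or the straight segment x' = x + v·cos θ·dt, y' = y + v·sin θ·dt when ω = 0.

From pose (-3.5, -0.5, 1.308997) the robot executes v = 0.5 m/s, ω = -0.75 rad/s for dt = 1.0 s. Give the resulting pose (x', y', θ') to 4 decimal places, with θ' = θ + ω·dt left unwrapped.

θ' = 1.3090 + -0.75·1.0 = 0.5590
R = v/ω = 0.5/-0.75 = -0.6667
x' = -3.5 + -0.6667·(sin 0.5590 − sin 1.3090) = -3.2096
y' = -0.5 − -0.6667·(cos 0.5590 − cos 1.3090) = -0.1074

(-3.2096, -0.1074, 0.5590)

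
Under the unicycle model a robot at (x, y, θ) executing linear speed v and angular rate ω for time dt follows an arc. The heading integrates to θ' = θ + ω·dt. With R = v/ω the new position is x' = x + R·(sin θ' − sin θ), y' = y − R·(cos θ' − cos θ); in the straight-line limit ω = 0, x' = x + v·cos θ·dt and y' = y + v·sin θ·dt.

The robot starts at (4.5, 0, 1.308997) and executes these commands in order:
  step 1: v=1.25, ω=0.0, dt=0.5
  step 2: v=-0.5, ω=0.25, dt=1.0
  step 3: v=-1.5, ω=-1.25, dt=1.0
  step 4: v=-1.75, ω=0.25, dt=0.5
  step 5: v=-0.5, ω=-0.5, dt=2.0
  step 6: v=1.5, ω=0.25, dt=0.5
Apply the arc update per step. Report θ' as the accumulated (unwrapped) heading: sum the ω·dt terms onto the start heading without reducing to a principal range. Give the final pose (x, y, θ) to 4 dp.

step 1: θ'=1.3090 (straight) → pose (4.6618, 0.6037, 1.3090)
step 2: θ'=1.5590 (R=-2.0000) → pose (4.5938, 0.1097, 1.5590)
step 3: θ'=0.3090 (R=1.2000) → pose (3.7588, -1.0193, 0.3090)
step 4: θ'=0.4340 (R=-7.0000) → pose (2.9440, -1.3368, 0.4340)
step 5: θ'=-0.5660 (R=1.0000) → pose (1.9872, -1.2735, -0.5660)
step 6: θ'=-0.4410 (R=6.0000) → pose (2.6437, -1.6352, -0.4410)

(2.6437, -1.6352, -0.4410)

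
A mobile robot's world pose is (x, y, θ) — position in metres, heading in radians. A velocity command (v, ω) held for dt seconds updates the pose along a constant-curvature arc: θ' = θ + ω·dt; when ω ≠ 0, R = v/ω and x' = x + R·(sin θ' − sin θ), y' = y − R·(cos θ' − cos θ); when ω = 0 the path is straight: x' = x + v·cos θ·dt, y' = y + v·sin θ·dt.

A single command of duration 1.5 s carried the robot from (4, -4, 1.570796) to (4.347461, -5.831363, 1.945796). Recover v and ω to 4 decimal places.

Δθ = 1.945796 − 1.570796 = 0.375000
ω = Δθ/dt = 0.375000/1.5 = 0.2500
R = −Δy/(cos θ' − cos θ) = -5.0000
v = R·ω = -5.0000·0.2500 = -1.2500

v = -1.2500, ω = 0.2500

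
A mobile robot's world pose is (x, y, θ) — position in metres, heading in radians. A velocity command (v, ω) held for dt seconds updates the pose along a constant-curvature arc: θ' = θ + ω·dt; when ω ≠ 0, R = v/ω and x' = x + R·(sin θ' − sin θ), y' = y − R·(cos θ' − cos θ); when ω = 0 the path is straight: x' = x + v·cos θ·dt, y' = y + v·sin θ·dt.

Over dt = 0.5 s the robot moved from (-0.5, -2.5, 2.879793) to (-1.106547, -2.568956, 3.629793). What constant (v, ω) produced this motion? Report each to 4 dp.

Δθ = 3.629793 − 2.879793 = 0.750000
ω = Δθ/dt = 0.750000/0.5 = 1.5000
R = Δx/(sin θ' − sin θ) = 0.8333
v = R·ω = 0.8333·1.5000 = 1.2500

v = 1.2500, ω = 1.5000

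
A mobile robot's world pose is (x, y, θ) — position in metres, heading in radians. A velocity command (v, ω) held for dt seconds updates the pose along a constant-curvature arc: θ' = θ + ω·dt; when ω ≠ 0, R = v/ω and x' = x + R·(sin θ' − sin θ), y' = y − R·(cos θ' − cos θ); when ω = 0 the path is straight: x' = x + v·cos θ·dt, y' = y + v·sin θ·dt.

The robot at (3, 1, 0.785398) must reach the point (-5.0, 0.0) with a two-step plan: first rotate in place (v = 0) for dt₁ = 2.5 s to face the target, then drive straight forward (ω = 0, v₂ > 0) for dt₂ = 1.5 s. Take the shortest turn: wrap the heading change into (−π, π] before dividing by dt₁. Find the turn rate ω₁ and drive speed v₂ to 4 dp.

ω₁ = 0.9922, v₂ = 5.3748

heading to target = atan2(0−1, -5−3) = -3.0172
Δθ = wrap(-3.0172 − 0.7854) = 2.4805; ω₁ = Δθ/dt₁ = 0.9922
distance = √((-5−3)² + (0−1)²) = 8.0623; v₂ = distance/dt₂ = 5.3748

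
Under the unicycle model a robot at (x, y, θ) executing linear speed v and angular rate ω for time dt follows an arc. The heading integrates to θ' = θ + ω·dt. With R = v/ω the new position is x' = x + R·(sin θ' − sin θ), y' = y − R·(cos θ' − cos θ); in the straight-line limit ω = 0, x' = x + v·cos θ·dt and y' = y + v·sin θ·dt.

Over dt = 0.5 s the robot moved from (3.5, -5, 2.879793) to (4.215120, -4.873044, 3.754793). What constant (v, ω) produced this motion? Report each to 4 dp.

v = -1.5000, ω = 1.7500

Δθ = 3.754793 − 2.879793 = 0.875000
ω = Δθ/dt = 0.875000/0.5 = 1.7500
R = Δx/(sin θ' − sin θ) = -0.8571
v = R·ω = -0.8571·1.7500 = -1.5000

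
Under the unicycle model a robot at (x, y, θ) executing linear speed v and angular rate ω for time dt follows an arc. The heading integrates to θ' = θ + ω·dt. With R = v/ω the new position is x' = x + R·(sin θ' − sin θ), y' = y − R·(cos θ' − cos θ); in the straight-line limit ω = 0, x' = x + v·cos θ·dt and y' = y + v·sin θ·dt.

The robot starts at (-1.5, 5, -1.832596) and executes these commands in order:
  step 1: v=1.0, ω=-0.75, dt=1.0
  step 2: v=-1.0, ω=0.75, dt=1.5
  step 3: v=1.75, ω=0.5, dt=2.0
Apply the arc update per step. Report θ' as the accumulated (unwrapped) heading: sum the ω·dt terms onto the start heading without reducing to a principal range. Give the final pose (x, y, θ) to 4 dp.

(0.4682, 2.7511, -0.4576)

step 1: θ'=-2.5826 (R=-1.3333) → pose (-2.0808, 4.2147, -2.5826)
step 2: θ'=-1.4576 (R=-1.3333) → pose (-1.4631, 5.4957, -1.4576)
step 3: θ'=-0.4576 (R=3.5000) → pose (0.4682, 2.7511, -0.4576)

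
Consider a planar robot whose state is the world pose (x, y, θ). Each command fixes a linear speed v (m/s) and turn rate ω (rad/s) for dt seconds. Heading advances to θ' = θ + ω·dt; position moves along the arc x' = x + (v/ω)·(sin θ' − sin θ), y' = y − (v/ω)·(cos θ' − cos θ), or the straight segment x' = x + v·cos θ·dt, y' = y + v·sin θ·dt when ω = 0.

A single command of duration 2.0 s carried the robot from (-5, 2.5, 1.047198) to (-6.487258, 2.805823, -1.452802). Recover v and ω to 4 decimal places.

Δθ = -1.452802 − 1.047198 = -2.500000
ω = Δθ/dt = -2.500000/2.0 = -1.2500
R = Δx/(sin θ' − sin θ) = 0.8000
v = R·ω = 0.8000·-1.2500 = -1.0000

v = -1.0000, ω = -1.2500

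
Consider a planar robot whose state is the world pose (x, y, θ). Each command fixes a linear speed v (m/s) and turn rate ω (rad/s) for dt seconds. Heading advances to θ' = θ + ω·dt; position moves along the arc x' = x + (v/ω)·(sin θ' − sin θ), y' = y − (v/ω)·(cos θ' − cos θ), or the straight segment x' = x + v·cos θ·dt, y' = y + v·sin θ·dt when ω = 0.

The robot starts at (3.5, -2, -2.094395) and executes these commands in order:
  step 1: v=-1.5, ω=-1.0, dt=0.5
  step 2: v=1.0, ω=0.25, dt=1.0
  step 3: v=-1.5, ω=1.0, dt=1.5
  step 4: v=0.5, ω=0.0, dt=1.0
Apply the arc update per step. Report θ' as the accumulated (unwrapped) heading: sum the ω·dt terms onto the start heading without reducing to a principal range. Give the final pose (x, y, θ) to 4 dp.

step 1: θ'=-2.5944 (R=1.5000) → pose (4.0186, -1.4690, -2.5944)
step 2: θ'=-2.3444 (R=4.0000) → pose (3.2382, -2.0901, -2.3444)
step 3: θ'=-0.8444 (R=-1.5000) → pose (3.2864, -0.0458, -0.8444)
step 4: θ'=-0.8444 (straight) → pose (3.6185, -0.4195, -0.8444)

(3.6185, -0.4195, -0.8444)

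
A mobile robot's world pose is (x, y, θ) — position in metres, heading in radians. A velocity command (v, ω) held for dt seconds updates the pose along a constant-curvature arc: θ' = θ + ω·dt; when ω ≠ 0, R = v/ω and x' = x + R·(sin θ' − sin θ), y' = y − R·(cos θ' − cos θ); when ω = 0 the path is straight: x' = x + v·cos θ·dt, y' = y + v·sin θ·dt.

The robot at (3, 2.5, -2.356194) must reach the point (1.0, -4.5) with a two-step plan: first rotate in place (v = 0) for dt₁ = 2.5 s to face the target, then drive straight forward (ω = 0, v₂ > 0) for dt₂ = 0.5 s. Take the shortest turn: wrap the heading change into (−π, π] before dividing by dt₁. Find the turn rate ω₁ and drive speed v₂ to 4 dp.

heading to target = atan2(-4.5−2.5, 1−3) = -1.8491
Δθ = wrap(-1.8491 − -2.3562) = 0.5071; ω₁ = Δθ/dt₁ = 0.2028
distance = √((1−3)² + (-4.5−2.5)²) = 7.2801; v₂ = distance/dt₂ = 14.5602

ω₁ = 0.2028, v₂ = 14.5602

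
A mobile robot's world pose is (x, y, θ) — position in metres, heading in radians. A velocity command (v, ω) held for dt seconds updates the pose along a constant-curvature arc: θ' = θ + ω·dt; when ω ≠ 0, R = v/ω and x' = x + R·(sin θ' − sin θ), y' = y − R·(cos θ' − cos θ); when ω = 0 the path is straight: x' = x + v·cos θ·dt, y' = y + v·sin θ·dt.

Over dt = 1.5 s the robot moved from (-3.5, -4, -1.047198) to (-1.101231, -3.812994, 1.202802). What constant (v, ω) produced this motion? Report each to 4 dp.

v = 2.0000, ω = 1.5000

Δθ = 1.202802 − -1.047198 = 2.250000
ω = Δθ/dt = 2.250000/1.5 = 1.5000
R = Δx/(sin θ' − sin θ) = 1.3333
v = R·ω = 1.3333·1.5000 = 2.0000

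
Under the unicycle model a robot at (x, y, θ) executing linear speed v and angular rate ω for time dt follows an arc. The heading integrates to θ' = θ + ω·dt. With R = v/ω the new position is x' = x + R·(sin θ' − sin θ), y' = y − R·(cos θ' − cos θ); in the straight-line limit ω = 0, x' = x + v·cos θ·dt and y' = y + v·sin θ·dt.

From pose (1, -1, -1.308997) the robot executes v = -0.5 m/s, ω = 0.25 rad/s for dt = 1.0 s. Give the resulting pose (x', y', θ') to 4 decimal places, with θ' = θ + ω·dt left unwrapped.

(0.8119, -0.5381, -1.0590)

θ' = -1.3090 + 0.25·1.0 = -1.0590
R = v/ω = -0.5/0.25 = -2.0000
x' = 1 + -2.0000·(sin -1.0590 − sin -1.3090) = 0.8119
y' = -1 − -2.0000·(cos -1.0590 − cos -1.3090) = -0.5381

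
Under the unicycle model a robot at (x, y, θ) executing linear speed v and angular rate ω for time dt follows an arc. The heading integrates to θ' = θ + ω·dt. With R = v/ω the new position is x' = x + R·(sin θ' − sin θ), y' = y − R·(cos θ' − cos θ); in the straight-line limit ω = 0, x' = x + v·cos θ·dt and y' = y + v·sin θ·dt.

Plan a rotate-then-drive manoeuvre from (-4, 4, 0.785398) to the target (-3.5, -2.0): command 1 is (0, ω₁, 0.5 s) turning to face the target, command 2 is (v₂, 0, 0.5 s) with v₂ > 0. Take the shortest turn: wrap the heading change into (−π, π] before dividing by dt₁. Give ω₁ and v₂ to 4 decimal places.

ω₁ = -4.5461, v₂ = 12.0416

heading to target = atan2(-2−4, -3.5−-4) = -1.4877
Δθ = wrap(-1.4877 − 0.7854) = -2.2731; ω₁ = Δθ/dt₁ = -4.5461
distance = √((-3.5−-4)² + (-2−4)²) = 6.0208; v₂ = distance/dt₂ = 12.0416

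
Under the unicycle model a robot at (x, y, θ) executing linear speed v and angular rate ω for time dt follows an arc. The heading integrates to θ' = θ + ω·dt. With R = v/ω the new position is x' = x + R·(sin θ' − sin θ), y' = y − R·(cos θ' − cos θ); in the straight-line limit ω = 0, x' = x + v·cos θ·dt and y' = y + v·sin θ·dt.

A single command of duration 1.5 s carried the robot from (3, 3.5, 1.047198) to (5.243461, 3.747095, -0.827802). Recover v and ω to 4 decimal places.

Δθ = -0.827802 − 1.047198 = -1.875000
ω = Δθ/dt = -1.875000/1.5 = -1.2500
R = Δx/(sin θ' − sin θ) = -1.4000
v = R·ω = -1.4000·-1.2500 = 1.7500

v = 1.7500, ω = -1.2500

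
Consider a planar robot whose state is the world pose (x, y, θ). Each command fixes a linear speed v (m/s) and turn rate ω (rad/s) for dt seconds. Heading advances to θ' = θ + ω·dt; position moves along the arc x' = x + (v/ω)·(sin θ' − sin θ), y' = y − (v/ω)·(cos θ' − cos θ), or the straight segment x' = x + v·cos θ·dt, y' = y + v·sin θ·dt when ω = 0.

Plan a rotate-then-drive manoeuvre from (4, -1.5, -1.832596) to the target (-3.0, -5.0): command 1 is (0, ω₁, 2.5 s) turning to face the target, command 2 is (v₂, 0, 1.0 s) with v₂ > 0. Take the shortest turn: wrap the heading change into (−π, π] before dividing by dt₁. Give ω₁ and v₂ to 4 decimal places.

ω₁ = -0.3381, v₂ = 7.8262

heading to target = atan2(-5−-1.5, -3−4) = -2.6779
Δθ = wrap(-2.6779 − -1.8326) = -0.8453; ω₁ = Δθ/dt₁ = -0.3381
distance = √((-3−4)² + (-5−-1.5)²) = 7.8262; v₂ = distance/dt₂ = 7.8262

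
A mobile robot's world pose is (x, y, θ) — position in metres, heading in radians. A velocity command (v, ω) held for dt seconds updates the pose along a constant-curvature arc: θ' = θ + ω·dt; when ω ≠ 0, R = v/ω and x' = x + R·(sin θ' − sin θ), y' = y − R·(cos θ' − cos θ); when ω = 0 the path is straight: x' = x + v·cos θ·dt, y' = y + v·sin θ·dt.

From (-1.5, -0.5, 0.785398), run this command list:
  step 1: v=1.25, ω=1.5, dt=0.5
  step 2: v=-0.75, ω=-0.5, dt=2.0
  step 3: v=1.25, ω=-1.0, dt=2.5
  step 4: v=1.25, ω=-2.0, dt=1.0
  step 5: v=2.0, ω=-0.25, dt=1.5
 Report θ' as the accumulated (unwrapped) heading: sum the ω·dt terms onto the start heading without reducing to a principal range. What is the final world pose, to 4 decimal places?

(-2.8186, -0.3907, -4.3396)

step 1: θ'=1.5354 (R=0.8333) → pose (-1.2564, 0.0598, 1.5354)
step 2: θ'=0.5354 (R=1.5000) → pose (-1.9902, -1.1772, 0.5354)
step 3: θ'=-1.9646 (R=-1.2500) → pose (-0.1982, -2.7320, -1.9646)
step 4: θ'=-3.9646 (R=-0.6250) → pose (-1.2336, -2.9172, -3.9646)
step 5: θ'=-4.3396 (R=-8.0000) → pose (-2.8186, -0.3907, -4.3396)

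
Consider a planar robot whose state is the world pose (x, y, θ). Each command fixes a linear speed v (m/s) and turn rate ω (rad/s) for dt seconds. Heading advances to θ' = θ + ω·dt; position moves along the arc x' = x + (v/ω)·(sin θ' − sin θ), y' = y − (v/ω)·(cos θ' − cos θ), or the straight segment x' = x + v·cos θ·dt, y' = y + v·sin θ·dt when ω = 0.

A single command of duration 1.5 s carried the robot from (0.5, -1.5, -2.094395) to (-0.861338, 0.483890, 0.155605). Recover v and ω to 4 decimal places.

v = -2.0000, ω = 1.5000

Δθ = 0.155605 − -2.094395 = 2.250000
ω = Δθ/dt = 2.250000/1.5 = 1.5000
R = −Δy/(cos θ' − cos θ) = -1.3333
v = R·ω = -1.3333·1.5000 = -2.0000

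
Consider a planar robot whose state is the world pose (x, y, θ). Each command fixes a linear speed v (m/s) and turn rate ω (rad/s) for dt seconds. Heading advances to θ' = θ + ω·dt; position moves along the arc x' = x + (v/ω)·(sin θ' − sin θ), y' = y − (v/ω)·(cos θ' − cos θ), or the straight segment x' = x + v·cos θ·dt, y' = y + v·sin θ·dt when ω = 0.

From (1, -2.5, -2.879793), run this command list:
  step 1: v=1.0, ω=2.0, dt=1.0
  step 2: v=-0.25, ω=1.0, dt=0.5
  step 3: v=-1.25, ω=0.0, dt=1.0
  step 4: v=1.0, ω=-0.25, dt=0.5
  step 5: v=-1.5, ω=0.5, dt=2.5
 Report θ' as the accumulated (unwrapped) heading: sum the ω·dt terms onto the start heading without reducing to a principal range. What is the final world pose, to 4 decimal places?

step 1: θ'=-0.8798 (R=0.5000) → pose (0.7441, -3.3016, -0.8798)
step 2: θ'=-0.3798 (R=-0.2500) → pose (0.6441, -3.2288, -0.3798)
step 3: θ'=-0.3798 (straight) → pose (-0.5168, -2.7654, -0.3798)
step 4: θ'=-0.5048 (R=-4.0000) → pose (-0.0652, -2.9792, -0.5048)
step 5: θ'=0.7452 (R=-3.0000) → pose (-3.5504, -3.4002, 0.7452)

(-3.5504, -3.4002, 0.7452)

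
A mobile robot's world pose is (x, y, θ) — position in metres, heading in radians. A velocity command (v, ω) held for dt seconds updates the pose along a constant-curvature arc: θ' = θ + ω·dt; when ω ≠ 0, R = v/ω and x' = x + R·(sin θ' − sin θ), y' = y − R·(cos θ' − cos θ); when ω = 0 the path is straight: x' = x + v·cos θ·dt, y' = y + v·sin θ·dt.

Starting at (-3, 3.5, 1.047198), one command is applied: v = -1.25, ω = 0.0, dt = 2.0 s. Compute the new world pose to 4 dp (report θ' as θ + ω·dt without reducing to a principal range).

θ' = 1.0472 + 0.0·2.0 = 1.0472
ω = 0 → straight: x' = -3 + -1.25·cos(1.0472)·2.0 = -4.2500
y' = 3.5 + -1.25·sin(1.0472)·2.0 = 1.3349

(-4.2500, 1.3349, 1.0472)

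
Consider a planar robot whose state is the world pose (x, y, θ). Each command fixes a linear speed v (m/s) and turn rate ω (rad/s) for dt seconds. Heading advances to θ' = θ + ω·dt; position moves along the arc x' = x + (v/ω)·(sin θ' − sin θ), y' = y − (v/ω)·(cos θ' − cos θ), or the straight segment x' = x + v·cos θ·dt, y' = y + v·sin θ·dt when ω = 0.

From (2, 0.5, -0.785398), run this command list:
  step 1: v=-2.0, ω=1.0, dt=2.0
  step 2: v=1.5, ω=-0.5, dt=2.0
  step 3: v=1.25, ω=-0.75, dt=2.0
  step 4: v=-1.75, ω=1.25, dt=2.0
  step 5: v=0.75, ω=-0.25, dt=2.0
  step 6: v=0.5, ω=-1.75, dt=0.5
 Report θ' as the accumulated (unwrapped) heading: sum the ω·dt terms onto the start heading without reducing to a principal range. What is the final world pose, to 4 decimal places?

step 1: θ'=1.2146 (R=-2.0000) → pose (-1.2887, -0.2168, 1.2146)
step 2: θ'=0.2146 (R=-3.0000) → pose (0.8841, 1.6683, 0.2146)
step 3: θ'=-1.2854 (R=-1.6667) → pose (2.8383, 0.5091, -1.2854)
step 4: θ'=1.2146 (R=-1.4000) → pose (0.1828, 0.6031, 1.2146)
step 5: θ'=0.7146 (R=-3.0000) → pose (1.0286, 1.8230, 0.7146)
step 6: θ'=-0.1604 (R=-0.2857) → pose (1.2614, 1.8893, -0.1604)

(1.2614, 1.8893, -0.1604)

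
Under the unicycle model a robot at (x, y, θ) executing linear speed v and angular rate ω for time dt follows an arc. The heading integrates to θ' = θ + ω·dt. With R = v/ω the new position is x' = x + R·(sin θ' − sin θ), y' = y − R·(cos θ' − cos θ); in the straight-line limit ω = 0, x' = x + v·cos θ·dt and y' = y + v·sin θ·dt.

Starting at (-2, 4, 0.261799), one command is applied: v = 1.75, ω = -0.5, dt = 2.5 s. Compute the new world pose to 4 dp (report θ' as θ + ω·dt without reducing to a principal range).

(1.8285, 2.5449, -0.9882)

θ' = 0.2618 + -0.5·2.5 = -0.9882
R = v/ω = 1.75/-0.5 = -3.5000
x' = -2 + -3.5000·(sin -0.9882 − sin 0.2618) = 1.8285
y' = 4 − -3.5000·(cos -0.9882 − cos 0.2618) = 2.5449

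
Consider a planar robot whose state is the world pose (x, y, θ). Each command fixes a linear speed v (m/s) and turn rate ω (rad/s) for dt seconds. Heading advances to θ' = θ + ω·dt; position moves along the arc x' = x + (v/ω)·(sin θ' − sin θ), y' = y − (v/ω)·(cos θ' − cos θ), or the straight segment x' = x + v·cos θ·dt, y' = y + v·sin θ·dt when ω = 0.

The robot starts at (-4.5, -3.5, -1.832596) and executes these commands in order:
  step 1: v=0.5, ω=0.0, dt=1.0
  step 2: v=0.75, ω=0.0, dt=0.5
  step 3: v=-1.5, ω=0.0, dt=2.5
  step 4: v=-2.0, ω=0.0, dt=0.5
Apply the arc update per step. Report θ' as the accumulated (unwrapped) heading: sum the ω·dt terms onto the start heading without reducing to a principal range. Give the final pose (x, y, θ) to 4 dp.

step 1: θ'=-1.8326 (straight) → pose (-4.6294, -3.9830, -1.8326)
step 2: θ'=-1.8326 (straight) → pose (-4.7265, -4.3452, -1.8326)
step 3: θ'=-1.8326 (straight) → pose (-3.7559, -0.7230, -1.8326)
step 4: θ'=-1.8326 (straight) → pose (-3.4971, 0.2430, -1.8326)

(-3.4971, 0.2430, -1.8326)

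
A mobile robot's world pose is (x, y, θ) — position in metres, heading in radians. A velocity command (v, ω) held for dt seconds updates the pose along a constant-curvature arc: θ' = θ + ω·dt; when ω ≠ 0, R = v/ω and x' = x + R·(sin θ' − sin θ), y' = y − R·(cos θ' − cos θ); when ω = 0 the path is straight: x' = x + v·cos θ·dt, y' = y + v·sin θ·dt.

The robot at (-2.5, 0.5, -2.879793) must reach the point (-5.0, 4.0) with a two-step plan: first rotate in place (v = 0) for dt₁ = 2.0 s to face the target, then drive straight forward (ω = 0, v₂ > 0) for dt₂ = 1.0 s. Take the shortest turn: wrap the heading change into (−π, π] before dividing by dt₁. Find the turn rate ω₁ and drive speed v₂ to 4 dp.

heading to target = atan2(4−0.5, -5−-2.5) = 2.1910
Δθ = wrap(2.1910 − -2.8798) = -1.2123; ω₁ = Δθ/dt₁ = -0.6062
distance = √((-5−-2.5)² + (4−0.5)²) = 4.3012; v₂ = distance/dt₂ = 4.3012

ω₁ = -0.6062, v₂ = 4.3012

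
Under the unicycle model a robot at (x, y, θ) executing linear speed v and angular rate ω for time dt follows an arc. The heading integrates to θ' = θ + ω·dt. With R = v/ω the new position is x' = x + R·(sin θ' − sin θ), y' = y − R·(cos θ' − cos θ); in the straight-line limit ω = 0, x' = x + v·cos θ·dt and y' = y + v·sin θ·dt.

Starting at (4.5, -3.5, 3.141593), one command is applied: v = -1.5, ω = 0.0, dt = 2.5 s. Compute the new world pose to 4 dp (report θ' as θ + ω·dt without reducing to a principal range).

(8.2500, -3.5000, 3.1416)

θ' = 3.1416 + 0.0·2.5 = 3.1416
ω = 0 → straight: x' = 4.5 + -1.5·cos(3.1416)·2.5 = 8.2500
y' = -3.5 + -1.5·sin(3.1416)·2.5 = -3.5000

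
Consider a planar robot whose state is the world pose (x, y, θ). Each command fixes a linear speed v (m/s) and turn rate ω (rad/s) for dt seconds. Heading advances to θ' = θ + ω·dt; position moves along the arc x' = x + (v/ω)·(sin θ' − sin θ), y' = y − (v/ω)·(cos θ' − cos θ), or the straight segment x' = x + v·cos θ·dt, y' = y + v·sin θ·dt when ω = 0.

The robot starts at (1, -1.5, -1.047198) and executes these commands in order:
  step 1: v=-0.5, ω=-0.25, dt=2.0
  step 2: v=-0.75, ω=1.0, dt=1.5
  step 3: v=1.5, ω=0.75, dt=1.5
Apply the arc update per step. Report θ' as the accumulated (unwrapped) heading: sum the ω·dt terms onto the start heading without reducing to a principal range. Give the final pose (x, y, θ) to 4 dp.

step 1: θ'=-1.5472 (R=2.0000) → pose (0.7326, -0.5472, -1.5472)
step 2: θ'=-0.0472 (R=-0.7500) → pose (0.0182, 0.1843, -0.0472)
step 3: θ'=1.0778 (R=2.0000) → pose (1.8744, 1.2355, 1.0778)

(1.8744, 1.2355, 1.0778)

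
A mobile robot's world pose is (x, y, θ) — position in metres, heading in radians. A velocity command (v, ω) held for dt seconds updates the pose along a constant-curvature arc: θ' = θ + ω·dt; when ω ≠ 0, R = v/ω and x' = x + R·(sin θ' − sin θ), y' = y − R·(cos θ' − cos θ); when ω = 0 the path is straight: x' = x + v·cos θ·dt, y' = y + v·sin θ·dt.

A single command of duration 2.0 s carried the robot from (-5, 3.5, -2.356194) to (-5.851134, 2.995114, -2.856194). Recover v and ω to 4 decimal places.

v = 0.5000, ω = -0.2500

Δθ = -2.856194 − -2.356194 = -0.500000
ω = Δθ/dt = -0.500000/2.0 = -0.2500
R = Δx/(sin θ' − sin θ) = -2.0000
v = R·ω = -2.0000·-0.2500 = 0.5000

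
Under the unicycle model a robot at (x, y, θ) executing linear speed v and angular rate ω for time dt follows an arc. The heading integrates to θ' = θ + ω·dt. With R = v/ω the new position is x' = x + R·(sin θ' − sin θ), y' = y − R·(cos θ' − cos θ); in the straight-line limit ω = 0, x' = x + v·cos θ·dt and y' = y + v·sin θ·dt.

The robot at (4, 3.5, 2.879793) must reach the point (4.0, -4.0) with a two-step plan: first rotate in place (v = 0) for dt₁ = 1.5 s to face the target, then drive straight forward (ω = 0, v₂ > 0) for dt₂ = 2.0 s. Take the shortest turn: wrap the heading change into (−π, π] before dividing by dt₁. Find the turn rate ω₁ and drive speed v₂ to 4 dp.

heading to target = atan2(-4−3.5, 4−4) = -1.5708
Δθ = wrap(-1.5708 − 2.8798) = 1.8326; ω₁ = Δθ/dt₁ = 1.2217
distance = √((4−4)² + (-4−3.5)²) = 7.5000; v₂ = distance/dt₂ = 3.7500

ω₁ = 1.2217, v₂ = 3.7500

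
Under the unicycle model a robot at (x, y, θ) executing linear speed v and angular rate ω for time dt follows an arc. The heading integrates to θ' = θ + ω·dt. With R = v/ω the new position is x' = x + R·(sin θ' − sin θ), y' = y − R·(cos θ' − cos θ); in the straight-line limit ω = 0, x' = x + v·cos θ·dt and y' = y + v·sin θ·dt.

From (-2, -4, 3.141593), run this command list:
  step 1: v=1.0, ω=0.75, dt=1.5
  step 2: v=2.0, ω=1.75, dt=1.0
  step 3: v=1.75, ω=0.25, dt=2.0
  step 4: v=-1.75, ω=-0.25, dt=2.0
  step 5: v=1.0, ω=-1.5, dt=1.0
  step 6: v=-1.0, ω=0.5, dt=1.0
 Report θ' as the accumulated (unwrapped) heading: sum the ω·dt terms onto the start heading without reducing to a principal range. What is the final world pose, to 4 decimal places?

(-2.0483, -6.1383, 5.0166)

step 1: θ'=4.2666 (R=1.3333) → pose (-3.2030, -4.7584, 4.2666)
step 2: θ'=6.0166 (R=1.1429) → pose (-2.4729, -6.3537, 6.0166)
step 3: θ'=6.5166 (R=7.0000) → pose (0.9902, -6.4112, 6.5166)
step 4: θ'=6.0166 (R=7.0000) → pose (-2.4729, -6.3537, 6.0166)
step 5: θ'=4.5166 (R=-0.6667) → pose (-1.9946, -7.1265, 4.5166)
step 6: θ'=5.0166 (R=-2.0000) → pose (-2.0483, -6.1383, 5.0166)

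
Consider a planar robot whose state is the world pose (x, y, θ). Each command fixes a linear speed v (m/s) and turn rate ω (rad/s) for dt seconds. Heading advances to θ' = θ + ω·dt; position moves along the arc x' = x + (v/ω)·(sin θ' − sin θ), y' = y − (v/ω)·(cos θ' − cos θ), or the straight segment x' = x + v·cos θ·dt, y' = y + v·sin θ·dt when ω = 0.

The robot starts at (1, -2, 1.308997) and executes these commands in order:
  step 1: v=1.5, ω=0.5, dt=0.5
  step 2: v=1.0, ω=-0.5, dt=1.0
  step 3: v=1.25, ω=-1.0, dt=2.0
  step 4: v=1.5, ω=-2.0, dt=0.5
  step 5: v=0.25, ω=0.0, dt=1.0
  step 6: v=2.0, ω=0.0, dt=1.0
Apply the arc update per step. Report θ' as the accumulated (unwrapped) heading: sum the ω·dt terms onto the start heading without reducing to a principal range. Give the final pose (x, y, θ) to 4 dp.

(2.7372, -2.9897, -1.9410)

step 1: θ'=1.5590 (R=3.0000) → pose (1.1020, -1.2589, 1.5590)
step 2: θ'=1.0590 (R=-2.0000) → pose (1.3581, -0.3030, 1.0590)
step 3: θ'=-0.9410 (R=-1.2500) → pose (3.4582, -0.1790, -0.9410)
step 4: θ'=-1.9410 (R=-0.7500) → pose (3.5512, -0.8921, -1.9410)
step 5: θ'=-1.9410 (straight) → pose (3.4608, -1.1252, -1.9410)
step 6: θ'=-1.9410 (straight) → pose (2.7372, -2.9897, -1.9410)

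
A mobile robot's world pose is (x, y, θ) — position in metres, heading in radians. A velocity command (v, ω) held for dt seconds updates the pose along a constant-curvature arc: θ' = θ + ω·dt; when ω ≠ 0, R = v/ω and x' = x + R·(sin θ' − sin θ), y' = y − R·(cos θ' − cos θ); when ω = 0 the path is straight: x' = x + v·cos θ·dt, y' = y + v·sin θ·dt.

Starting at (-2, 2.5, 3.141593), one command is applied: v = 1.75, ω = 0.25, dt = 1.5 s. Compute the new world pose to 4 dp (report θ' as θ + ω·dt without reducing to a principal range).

(-4.5639, 2.0136, 3.5166)

θ' = 3.1416 + 0.25·1.5 = 3.5166
R = v/ω = 1.75/0.25 = 7.0000
x' = -2 + 7.0000·(sin 3.5166 − sin 3.1416) = -4.5639
y' = 2.5 − 7.0000·(cos 3.5166 − cos 3.1416) = 2.0136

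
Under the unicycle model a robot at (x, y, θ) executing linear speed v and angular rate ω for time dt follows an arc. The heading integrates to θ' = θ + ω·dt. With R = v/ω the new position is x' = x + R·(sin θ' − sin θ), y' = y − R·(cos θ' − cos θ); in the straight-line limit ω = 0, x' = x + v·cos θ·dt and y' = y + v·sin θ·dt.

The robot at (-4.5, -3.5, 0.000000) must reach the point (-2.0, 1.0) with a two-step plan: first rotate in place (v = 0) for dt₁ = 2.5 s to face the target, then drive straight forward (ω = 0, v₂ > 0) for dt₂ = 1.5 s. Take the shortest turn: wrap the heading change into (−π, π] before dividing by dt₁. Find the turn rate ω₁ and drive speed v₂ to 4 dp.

ω₁ = 0.4255, v₂ = 3.4319

heading to target = atan2(1−-3.5, -2−-4.5) = 1.0637
Δθ = wrap(1.0637 − 0.0000) = 1.0637; ω₁ = Δθ/dt₁ = 0.4255
distance = √((-2−-4.5)² + (1−-3.5)²) = 5.1478; v₂ = distance/dt₂ = 3.4319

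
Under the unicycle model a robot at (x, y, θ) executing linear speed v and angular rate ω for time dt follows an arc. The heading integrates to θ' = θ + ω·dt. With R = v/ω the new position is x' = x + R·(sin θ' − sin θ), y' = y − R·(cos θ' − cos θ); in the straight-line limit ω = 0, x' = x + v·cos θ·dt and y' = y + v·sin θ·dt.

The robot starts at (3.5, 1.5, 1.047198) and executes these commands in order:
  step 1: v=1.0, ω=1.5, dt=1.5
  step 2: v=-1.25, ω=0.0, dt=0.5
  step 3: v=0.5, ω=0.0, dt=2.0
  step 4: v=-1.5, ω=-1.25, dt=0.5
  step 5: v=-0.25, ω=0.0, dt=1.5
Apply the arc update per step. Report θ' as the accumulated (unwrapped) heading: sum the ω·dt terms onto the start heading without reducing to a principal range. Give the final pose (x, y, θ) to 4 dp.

(3.5121, 2.1489, 2.6722)

step 1: θ'=3.2972 (R=0.6667) → pose (2.8193, 2.4919, 3.2972)
step 2: θ'=3.2972 (straight) → pose (3.4368, 2.5888, 3.2972)
step 3: θ'=3.2972 (straight) → pose (2.4489, 2.4338, 3.2972)
step 4: θ'=2.6722 (R=1.2000) → pose (3.1777, 2.3185, 2.6722)
step 5: θ'=2.6722 (straight) → pose (3.5121, 2.1489, 2.6722)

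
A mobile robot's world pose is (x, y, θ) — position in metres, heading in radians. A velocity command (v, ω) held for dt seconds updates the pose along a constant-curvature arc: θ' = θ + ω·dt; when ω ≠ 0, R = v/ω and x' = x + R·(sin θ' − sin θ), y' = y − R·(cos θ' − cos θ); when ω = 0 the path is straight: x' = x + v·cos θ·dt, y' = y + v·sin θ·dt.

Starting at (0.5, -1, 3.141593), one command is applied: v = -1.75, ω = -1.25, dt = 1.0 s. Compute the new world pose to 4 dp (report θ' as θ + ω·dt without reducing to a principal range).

θ' = 3.1416 + -1.25·1.0 = 1.8916
R = v/ω = -1.75/-1.25 = 1.4000
x' = 0.5 + 1.4000·(sin 1.8916 − sin 3.1416) = 1.8286
y' = -1 − 1.4000·(cos 1.8916 − cos 3.1416) = -1.9585

(1.8286, -1.9585, 1.8916)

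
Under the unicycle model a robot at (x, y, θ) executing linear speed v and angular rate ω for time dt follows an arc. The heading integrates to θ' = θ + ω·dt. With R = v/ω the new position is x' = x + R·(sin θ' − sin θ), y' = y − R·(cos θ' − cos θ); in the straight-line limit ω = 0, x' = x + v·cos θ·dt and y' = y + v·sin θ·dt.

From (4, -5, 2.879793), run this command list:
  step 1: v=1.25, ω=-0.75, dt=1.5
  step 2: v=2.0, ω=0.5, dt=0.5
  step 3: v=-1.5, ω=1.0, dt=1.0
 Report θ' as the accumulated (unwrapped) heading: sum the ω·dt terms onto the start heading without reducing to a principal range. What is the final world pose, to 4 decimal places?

step 1: θ'=1.7548 (R=-1.6667) → pose (2.7928, -3.6951, 1.7548)
step 2: θ'=2.0048 (R=4.0000) → pose (2.4895, -2.7449, 2.0048)
step 3: θ'=3.0048 (R=-1.5000) → pose (3.6459, -3.6001, 3.0048)

(3.6459, -3.6001, 3.0048)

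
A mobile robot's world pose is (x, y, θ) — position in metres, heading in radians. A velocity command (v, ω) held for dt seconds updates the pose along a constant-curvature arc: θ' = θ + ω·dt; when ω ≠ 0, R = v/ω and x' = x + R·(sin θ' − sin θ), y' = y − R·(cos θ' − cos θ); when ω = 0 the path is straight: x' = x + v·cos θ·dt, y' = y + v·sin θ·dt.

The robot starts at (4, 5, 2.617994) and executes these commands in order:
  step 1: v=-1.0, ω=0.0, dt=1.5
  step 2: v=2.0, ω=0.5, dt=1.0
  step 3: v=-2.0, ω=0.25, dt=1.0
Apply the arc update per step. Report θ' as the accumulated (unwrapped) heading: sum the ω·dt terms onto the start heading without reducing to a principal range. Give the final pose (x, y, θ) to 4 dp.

step 1: θ'=2.6180 (straight) → pose (5.2990, 4.2500, 2.6180)
step 2: θ'=3.1180 (R=4.0000) → pose (3.3934, 4.7848, 3.1180)
step 3: θ'=3.3680 (R=-8.0000) → pose (5.3780, 4.9867, 3.3680)

(5.3780, 4.9867, 3.3680)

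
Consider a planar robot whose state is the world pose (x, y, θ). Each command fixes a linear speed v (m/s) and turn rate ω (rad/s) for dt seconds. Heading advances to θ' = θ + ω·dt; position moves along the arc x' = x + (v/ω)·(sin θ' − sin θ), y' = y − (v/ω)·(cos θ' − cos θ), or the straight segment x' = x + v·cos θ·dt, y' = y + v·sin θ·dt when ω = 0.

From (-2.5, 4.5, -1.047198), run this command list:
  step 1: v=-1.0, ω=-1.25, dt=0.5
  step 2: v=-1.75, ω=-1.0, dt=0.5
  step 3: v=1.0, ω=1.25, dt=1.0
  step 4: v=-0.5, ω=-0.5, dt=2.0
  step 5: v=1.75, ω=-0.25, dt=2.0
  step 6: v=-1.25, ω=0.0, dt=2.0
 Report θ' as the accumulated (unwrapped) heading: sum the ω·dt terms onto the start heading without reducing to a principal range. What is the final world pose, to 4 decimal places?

step 1: θ'=-1.6722 (R=0.8000) → pose (-2.6031, 4.9810, -1.6722)
step 2: θ'=-2.1722 (R=1.7500) → pose (-2.3050, 5.7940, -2.1722)
step 3: θ'=-0.9222 (R=0.8000) → pose (-2.2829, 4.8581, -0.9222)
step 4: θ'=-1.9222 (R=1.0000) → pose (-2.4249, 5.8064, -1.9222)
step 5: θ'=-2.4222 (R=-7.0000) → pose (-4.3846, 2.9504, -2.4222)
step 6: θ'=-2.4222 (straight) → pose (-2.5041, 4.5978, -2.4222)

(-2.5041, 4.5978, -2.4222)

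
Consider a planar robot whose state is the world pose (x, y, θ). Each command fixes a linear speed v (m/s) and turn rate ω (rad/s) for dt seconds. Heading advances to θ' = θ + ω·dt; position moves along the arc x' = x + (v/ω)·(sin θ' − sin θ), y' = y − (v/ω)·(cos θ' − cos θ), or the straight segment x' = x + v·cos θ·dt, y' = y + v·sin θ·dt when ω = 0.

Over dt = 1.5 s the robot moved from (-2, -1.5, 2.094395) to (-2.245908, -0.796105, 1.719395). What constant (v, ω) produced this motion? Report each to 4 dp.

v = 0.5000, ω = -0.2500

Δθ = 1.719395 − 2.094395 = -0.375000
ω = Δθ/dt = -0.375000/1.5 = -0.2500
R = −Δy/(cos θ' − cos θ) = -2.0000
v = R·ω = -2.0000·-0.2500 = 0.5000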